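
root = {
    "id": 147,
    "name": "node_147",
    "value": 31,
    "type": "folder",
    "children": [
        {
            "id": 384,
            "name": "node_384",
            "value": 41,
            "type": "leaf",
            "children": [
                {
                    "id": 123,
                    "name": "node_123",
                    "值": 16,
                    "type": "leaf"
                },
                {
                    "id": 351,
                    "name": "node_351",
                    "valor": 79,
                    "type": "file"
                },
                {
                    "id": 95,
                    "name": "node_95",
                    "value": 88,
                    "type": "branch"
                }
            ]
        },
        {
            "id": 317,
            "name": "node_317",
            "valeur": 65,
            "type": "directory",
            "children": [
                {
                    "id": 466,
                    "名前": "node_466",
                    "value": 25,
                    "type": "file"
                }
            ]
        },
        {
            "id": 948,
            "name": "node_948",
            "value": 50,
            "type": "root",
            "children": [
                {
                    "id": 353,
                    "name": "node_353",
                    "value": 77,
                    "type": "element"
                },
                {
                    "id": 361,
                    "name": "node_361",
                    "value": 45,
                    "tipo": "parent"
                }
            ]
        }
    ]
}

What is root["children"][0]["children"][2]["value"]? 88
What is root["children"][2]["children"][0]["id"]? 353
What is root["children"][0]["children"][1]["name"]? "node_351"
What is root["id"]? 147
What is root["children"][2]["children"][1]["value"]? 45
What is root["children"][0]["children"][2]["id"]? 95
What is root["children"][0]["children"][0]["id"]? 123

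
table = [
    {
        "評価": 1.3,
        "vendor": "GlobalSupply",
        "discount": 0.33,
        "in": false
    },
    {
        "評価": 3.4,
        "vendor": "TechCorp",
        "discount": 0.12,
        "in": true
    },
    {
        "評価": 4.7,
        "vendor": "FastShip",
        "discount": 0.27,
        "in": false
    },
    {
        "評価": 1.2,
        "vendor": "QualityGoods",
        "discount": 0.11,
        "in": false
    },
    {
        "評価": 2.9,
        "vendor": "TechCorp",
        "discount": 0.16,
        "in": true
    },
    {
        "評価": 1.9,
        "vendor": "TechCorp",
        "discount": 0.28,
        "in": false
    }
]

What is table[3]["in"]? False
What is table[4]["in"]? True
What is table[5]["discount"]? 0.28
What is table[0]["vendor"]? "GlobalSupply"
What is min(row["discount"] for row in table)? 0.11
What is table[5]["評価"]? 1.9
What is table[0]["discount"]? 0.33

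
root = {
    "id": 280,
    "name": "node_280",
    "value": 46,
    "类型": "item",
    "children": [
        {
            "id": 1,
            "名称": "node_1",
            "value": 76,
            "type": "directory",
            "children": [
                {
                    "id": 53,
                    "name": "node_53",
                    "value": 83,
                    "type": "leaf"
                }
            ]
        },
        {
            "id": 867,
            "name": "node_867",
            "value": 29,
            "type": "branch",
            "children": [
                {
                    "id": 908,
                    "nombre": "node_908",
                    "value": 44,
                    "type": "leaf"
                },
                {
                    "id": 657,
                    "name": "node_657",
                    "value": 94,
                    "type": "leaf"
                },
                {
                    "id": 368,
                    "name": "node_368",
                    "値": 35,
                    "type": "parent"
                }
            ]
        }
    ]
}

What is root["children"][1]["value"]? 29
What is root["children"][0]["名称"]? "node_1"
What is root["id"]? 280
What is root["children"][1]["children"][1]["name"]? "node_657"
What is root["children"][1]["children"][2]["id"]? 368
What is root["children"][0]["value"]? 76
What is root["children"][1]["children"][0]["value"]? 44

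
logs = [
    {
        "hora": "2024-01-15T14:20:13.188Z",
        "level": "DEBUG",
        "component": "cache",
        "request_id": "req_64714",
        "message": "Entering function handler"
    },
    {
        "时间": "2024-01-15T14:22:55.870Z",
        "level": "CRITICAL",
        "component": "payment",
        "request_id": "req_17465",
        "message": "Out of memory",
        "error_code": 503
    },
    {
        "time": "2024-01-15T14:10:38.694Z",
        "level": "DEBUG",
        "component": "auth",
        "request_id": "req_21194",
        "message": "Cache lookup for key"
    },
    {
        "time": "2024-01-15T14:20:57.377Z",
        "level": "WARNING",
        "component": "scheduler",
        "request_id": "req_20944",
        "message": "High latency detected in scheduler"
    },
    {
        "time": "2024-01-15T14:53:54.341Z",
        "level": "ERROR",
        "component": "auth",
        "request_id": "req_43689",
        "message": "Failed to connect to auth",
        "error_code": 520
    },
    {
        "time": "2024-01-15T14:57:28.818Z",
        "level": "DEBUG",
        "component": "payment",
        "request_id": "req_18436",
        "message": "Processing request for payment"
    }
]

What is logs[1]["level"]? "CRITICAL"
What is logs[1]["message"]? "Out of memory"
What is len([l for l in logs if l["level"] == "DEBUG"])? 3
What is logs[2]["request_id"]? "req_21194"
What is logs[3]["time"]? "2024-01-15T14:20:57.377Z"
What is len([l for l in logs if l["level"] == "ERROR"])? 1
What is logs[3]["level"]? "WARNING"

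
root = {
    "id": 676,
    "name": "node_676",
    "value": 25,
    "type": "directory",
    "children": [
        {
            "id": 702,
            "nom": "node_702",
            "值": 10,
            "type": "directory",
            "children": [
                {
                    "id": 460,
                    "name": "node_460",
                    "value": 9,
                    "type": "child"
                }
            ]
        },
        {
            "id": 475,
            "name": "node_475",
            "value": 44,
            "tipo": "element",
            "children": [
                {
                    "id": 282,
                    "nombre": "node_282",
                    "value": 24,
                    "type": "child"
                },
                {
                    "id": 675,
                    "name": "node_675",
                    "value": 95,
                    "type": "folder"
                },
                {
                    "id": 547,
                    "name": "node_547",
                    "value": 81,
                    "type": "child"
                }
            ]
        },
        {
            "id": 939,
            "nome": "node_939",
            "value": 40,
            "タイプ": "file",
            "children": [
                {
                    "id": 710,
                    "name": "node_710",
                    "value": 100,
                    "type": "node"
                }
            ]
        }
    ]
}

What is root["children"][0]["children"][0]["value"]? 9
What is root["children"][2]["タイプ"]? "file"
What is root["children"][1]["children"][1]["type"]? "folder"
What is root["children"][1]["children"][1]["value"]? 95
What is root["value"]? 25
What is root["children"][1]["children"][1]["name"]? "node_675"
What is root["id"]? 676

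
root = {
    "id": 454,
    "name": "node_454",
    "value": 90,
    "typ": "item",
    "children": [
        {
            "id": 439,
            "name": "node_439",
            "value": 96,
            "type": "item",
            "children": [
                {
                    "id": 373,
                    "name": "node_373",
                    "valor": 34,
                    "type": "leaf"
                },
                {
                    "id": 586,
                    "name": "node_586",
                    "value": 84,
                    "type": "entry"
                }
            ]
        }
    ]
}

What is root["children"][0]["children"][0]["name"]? "node_373"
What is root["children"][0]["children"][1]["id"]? 586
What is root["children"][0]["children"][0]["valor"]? 34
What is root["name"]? "node_454"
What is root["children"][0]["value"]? 96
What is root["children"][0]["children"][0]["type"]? "leaf"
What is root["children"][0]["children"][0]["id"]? 373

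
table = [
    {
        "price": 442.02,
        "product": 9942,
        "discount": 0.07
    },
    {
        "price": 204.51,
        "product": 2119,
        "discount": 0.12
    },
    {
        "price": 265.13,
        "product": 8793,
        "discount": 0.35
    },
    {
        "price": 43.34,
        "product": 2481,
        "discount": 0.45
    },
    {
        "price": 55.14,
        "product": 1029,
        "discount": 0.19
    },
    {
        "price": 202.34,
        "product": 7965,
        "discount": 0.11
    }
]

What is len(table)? 6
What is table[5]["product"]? 7965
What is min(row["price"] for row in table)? 43.34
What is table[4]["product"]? 1029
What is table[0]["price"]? 442.02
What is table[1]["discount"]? 0.12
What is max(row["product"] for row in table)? 9942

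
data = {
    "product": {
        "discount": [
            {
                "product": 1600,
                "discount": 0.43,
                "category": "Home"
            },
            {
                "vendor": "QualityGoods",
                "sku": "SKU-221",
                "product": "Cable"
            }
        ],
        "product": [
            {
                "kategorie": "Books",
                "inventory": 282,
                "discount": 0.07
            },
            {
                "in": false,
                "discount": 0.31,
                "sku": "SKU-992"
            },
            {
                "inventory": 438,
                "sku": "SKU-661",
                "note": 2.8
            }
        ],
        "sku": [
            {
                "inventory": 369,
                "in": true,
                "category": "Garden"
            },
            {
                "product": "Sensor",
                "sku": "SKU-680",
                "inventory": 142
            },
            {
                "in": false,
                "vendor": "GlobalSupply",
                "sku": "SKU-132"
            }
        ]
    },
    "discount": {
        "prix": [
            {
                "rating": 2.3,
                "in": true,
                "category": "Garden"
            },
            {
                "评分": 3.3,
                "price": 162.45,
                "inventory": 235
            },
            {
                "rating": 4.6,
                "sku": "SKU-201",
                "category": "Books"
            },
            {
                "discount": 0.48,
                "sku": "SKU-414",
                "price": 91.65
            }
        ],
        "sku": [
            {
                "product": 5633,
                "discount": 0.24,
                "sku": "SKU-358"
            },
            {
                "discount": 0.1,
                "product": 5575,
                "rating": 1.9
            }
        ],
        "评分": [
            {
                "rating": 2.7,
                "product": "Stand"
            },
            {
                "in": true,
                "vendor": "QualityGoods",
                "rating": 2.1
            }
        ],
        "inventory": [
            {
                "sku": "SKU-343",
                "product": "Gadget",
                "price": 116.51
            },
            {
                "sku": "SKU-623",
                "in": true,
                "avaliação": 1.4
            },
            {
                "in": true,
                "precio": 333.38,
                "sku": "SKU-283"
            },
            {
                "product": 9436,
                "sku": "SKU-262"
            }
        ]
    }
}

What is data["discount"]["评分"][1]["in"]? True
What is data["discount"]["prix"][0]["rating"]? 2.3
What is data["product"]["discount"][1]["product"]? "Cable"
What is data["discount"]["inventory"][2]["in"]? True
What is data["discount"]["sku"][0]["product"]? 5633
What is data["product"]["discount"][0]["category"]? "Home"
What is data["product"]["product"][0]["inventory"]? 282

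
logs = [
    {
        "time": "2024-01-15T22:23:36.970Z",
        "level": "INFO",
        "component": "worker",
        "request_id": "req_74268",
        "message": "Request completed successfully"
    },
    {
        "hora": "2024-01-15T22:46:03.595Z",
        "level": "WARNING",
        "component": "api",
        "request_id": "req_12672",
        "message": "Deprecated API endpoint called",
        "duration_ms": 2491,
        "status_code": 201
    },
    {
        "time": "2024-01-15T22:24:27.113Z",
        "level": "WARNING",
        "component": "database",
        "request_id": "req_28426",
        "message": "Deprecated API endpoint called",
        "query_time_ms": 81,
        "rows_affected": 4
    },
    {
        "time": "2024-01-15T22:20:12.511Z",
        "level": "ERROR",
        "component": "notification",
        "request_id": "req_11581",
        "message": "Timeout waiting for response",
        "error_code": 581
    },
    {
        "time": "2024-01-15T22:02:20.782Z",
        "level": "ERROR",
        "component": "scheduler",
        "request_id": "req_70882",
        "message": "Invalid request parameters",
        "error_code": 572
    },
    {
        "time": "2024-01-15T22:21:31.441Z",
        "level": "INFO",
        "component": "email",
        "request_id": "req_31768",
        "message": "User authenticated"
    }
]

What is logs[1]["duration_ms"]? 2491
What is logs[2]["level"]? "WARNING"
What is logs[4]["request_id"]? "req_70882"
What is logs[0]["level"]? "INFO"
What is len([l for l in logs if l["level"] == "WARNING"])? 2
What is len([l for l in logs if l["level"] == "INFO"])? 2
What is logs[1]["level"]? "WARNING"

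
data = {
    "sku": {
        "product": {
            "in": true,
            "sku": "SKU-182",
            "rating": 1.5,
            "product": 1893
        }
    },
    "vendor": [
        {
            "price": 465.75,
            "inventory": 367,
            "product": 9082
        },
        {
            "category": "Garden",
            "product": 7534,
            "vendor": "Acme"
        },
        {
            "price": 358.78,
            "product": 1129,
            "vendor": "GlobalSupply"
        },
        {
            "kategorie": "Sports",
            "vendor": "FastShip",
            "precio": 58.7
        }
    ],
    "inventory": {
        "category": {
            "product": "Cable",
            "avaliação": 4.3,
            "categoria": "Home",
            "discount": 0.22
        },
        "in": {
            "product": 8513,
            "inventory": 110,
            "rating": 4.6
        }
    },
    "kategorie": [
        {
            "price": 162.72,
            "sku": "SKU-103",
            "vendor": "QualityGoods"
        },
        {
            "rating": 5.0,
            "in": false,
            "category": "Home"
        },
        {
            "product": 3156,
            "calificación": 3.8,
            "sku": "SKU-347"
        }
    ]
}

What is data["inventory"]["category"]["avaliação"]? 4.3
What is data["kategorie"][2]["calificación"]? 3.8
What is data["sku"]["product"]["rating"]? 1.5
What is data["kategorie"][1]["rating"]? 5.0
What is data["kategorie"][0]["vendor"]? "QualityGoods"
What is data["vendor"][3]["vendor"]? "FastShip"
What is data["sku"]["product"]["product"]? 1893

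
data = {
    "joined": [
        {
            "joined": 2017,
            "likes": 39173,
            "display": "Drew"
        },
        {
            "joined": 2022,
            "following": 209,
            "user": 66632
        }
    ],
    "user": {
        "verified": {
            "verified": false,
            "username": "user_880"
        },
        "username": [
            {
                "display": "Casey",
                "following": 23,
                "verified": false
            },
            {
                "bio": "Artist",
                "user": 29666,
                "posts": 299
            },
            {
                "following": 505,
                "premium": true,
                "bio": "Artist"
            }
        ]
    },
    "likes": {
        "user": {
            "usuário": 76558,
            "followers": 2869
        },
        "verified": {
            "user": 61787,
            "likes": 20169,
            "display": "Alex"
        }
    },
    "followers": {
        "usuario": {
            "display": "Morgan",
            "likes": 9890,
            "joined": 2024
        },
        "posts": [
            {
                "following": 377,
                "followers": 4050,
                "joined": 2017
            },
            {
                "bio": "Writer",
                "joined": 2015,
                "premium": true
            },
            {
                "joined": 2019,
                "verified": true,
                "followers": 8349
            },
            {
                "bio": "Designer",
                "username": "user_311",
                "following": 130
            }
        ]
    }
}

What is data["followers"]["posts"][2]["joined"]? 2019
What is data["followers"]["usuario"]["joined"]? 2024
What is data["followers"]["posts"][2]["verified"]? True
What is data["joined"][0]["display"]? "Drew"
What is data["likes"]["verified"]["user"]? 61787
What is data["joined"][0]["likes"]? 39173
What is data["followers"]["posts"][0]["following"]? 377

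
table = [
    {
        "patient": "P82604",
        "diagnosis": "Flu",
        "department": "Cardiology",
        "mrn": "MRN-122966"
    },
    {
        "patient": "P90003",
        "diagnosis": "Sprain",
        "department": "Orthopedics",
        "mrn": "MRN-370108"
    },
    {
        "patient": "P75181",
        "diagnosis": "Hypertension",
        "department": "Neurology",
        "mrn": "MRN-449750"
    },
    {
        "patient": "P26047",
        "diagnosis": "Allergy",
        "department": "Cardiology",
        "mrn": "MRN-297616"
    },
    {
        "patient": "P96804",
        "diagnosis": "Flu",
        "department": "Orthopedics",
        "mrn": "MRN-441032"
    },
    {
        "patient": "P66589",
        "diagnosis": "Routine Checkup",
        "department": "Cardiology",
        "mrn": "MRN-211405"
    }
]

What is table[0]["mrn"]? "MRN-122966"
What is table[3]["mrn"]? "MRN-297616"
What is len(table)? 6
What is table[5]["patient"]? "P66589"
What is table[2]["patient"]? "P75181"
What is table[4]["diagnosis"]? "Flu"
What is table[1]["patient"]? "P90003"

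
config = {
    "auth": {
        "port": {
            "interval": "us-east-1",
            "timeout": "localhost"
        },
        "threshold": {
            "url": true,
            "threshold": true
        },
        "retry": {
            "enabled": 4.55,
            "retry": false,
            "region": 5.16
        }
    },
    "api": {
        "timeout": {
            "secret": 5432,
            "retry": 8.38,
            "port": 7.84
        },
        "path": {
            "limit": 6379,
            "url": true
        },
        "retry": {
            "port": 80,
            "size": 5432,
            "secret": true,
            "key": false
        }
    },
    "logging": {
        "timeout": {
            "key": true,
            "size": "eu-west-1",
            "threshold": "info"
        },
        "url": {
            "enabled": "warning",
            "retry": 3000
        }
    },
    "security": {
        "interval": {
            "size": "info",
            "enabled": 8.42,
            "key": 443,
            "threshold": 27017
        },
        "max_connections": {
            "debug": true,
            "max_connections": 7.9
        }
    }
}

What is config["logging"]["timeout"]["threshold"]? "info"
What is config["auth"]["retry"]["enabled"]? 4.55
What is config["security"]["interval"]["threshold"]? 27017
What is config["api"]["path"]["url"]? True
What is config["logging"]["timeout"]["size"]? "eu-west-1"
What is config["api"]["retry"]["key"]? False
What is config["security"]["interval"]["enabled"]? 8.42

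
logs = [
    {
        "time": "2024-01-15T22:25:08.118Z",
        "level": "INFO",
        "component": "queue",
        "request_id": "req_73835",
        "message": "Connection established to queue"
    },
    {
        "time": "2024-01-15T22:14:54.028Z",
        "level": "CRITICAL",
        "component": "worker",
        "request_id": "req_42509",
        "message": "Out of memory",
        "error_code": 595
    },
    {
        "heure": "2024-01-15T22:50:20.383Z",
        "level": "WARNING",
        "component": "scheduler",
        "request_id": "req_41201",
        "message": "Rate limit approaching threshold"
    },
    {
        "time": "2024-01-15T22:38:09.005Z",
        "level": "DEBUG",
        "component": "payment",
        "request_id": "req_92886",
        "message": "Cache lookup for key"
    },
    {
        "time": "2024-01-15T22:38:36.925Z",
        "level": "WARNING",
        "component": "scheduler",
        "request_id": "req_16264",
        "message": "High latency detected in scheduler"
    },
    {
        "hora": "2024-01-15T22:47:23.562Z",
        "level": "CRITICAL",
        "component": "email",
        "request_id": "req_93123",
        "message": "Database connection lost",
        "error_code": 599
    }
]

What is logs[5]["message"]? "Database connection lost"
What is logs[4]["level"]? "WARNING"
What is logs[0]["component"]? "queue"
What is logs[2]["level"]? "WARNING"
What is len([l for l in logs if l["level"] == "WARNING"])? 2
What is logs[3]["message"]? "Cache lookup for key"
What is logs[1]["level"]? "CRITICAL"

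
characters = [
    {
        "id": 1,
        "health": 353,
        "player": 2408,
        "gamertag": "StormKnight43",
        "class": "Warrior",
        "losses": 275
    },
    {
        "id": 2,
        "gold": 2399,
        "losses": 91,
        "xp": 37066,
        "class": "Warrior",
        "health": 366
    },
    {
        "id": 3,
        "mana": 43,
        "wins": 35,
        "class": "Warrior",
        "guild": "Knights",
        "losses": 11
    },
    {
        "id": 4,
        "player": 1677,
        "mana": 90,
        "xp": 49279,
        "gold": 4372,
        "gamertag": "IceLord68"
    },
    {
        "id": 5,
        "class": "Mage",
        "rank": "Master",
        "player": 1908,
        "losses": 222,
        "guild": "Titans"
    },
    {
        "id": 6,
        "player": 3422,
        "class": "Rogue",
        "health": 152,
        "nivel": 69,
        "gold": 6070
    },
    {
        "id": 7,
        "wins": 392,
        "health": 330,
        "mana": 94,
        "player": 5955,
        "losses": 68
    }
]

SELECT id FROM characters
[1, 2, 3, 4, 5, 6, 7]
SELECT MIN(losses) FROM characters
11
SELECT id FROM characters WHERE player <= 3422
[1, 4, 5, 6]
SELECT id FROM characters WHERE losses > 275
[]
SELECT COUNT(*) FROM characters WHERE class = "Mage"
1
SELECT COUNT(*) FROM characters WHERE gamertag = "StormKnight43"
1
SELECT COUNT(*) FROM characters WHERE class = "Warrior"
3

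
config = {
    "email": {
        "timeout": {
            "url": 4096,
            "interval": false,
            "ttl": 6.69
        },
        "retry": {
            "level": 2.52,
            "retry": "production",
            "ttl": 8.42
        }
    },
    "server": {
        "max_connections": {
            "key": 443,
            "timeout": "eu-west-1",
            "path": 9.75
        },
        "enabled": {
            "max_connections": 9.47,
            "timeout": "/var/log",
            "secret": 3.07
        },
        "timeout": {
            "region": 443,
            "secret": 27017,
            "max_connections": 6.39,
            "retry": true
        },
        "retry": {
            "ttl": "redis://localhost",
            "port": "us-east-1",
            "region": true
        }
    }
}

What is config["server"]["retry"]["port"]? "us-east-1"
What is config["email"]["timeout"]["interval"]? False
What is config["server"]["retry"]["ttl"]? "redis://localhost"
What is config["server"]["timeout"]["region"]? 443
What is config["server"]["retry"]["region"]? True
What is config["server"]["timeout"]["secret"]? 27017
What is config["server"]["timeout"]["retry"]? True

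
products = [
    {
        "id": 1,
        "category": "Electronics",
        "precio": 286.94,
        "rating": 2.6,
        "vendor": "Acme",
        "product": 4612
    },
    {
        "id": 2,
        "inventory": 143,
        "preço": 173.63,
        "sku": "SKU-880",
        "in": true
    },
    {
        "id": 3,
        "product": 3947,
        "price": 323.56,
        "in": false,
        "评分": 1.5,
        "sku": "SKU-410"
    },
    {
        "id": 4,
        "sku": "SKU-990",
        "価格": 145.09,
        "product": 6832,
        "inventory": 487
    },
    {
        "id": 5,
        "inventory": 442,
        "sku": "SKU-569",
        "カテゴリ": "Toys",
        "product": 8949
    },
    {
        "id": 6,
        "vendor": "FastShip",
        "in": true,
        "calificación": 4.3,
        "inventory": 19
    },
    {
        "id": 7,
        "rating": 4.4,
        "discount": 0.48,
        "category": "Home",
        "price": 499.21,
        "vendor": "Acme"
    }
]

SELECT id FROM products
[1, 2, 3, 4, 5, 6, 7]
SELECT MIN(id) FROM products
1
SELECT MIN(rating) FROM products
2.6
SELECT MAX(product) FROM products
8949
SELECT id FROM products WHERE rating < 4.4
[1]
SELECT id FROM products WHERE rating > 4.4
[]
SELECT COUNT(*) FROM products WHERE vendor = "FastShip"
1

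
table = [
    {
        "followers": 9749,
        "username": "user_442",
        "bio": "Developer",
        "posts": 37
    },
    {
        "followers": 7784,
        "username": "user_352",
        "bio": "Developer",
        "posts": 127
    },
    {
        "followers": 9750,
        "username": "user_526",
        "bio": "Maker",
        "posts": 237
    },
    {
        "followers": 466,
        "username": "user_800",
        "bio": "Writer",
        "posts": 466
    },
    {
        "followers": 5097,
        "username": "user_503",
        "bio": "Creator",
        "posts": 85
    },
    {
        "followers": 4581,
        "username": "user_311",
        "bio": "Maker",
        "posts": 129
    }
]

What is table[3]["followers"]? 466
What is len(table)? 6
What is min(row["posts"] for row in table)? 37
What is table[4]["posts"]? 85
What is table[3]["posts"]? 466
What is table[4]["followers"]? 5097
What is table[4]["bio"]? "Creator"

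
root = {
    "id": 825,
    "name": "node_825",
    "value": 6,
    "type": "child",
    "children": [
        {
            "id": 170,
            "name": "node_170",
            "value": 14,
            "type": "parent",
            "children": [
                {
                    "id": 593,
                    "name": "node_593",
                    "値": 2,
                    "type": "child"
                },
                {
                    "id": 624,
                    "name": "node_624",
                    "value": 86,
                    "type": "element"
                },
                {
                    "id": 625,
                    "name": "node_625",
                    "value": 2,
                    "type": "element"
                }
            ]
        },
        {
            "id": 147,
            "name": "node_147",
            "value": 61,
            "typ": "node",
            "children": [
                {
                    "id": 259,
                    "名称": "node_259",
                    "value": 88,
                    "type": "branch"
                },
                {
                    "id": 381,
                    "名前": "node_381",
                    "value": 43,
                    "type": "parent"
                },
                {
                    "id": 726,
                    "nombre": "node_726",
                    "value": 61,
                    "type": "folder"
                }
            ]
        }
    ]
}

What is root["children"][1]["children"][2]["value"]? 61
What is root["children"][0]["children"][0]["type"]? "child"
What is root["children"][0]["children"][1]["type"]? "element"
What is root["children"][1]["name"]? "node_147"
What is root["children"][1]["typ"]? "node"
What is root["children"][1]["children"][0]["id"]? 259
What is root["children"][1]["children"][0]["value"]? 88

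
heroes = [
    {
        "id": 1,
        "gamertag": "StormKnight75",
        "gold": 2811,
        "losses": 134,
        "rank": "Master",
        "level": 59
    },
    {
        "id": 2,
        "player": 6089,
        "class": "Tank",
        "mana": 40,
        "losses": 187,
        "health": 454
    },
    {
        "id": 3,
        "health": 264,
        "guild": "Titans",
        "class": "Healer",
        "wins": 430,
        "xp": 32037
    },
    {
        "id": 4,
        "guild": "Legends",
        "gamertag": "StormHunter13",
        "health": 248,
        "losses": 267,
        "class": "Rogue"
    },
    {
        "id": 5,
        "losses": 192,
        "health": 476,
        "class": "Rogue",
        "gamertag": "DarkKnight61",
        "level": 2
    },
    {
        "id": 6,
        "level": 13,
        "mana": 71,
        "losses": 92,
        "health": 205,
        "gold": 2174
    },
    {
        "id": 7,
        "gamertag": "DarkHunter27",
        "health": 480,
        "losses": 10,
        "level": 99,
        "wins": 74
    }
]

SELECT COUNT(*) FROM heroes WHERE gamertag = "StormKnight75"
1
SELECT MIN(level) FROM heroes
2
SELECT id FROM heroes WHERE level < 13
[5]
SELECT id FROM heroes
[1, 2, 3, 4, 5, 6, 7]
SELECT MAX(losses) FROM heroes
267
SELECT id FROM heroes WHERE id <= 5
[1, 2, 3, 4, 5]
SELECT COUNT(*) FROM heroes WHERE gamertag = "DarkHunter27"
1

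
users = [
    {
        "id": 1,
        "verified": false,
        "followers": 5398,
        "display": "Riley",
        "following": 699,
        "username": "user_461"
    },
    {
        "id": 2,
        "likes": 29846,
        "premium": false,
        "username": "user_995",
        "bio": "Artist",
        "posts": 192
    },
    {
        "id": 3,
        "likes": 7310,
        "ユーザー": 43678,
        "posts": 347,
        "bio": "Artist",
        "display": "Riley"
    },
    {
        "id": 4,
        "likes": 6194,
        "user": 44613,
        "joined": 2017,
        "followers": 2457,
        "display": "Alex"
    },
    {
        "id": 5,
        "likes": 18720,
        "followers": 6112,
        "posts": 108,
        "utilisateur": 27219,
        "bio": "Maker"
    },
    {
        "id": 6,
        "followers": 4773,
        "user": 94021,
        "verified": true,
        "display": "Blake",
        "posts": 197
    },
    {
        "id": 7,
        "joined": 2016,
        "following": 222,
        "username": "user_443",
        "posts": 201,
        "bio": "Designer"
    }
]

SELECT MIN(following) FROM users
222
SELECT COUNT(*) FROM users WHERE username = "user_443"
1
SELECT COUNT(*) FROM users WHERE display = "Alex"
1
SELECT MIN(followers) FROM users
2457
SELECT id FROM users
[1, 2, 3, 4, 5, 6, 7]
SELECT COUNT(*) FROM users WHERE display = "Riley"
2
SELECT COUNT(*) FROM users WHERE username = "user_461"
1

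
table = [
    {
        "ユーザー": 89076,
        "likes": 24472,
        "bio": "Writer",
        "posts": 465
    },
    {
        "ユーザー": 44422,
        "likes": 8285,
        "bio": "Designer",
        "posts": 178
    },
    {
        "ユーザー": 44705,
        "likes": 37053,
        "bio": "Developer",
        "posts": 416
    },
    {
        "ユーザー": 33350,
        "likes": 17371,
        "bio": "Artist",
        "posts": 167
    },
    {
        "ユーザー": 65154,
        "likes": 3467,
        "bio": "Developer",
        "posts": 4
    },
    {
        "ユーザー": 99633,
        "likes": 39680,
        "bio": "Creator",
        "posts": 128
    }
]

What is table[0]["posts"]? 465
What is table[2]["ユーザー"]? 44705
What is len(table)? 6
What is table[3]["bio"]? "Artist"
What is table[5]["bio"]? "Creator"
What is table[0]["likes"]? 24472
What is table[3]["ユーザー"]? 33350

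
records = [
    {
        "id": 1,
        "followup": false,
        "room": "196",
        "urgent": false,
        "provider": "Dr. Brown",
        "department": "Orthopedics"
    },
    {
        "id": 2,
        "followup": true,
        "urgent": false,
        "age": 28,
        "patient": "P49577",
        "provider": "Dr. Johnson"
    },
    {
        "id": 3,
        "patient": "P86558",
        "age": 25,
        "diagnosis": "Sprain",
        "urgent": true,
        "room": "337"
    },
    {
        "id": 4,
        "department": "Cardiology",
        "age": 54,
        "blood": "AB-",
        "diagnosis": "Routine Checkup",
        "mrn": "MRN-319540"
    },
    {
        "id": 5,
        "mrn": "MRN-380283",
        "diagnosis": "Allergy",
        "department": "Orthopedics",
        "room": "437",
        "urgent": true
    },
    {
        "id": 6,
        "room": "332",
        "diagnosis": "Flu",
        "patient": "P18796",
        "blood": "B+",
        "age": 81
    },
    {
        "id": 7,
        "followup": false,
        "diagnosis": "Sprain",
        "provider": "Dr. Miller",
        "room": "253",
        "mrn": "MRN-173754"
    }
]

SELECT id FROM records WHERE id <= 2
[1, 2]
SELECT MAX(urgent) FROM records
True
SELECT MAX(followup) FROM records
True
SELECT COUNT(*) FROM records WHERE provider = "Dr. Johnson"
1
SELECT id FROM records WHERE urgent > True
[]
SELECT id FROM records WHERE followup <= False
[1, 7]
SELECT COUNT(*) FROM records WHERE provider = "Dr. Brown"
1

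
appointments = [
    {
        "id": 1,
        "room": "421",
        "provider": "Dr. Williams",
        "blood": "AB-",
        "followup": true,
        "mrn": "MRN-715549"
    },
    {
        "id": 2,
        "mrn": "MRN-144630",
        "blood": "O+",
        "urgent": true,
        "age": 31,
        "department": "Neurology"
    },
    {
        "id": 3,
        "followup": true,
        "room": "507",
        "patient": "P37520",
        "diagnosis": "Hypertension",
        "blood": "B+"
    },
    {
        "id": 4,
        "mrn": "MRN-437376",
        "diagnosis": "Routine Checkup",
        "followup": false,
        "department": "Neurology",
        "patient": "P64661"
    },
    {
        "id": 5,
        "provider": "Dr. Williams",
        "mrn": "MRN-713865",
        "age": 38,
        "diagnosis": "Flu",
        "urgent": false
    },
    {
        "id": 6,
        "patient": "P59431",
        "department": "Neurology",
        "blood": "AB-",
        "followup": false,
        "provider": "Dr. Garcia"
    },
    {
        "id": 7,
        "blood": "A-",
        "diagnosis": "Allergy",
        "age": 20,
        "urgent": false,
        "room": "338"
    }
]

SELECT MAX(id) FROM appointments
7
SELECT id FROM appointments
[1, 2, 3, 4, 5, 6, 7]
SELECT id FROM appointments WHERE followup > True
[]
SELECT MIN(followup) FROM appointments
False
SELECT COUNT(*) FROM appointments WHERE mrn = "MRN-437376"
1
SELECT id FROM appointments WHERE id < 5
[1, 2, 3, 4]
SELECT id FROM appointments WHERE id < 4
[1, 2, 3]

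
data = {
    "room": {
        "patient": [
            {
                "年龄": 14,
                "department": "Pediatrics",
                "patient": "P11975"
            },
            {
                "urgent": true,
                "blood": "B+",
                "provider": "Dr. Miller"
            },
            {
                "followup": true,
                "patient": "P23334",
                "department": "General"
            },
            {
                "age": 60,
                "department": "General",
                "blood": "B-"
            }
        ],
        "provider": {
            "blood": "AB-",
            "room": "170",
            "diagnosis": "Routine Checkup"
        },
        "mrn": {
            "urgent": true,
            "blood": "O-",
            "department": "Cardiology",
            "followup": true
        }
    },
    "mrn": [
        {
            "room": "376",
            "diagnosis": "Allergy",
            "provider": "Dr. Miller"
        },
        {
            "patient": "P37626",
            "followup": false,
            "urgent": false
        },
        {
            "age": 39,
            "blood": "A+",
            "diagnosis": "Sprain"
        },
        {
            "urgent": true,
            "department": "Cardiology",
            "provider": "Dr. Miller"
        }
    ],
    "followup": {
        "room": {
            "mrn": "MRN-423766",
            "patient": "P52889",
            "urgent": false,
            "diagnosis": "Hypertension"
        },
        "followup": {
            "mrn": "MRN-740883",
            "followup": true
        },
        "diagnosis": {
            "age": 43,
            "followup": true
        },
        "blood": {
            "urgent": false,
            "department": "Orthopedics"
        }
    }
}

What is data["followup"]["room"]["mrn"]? "MRN-423766"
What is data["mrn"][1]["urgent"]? False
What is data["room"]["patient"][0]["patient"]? "P11975"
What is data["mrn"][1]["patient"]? "P37626"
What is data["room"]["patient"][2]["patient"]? "P23334"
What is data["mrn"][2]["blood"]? "A+"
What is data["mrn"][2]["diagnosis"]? "Sprain"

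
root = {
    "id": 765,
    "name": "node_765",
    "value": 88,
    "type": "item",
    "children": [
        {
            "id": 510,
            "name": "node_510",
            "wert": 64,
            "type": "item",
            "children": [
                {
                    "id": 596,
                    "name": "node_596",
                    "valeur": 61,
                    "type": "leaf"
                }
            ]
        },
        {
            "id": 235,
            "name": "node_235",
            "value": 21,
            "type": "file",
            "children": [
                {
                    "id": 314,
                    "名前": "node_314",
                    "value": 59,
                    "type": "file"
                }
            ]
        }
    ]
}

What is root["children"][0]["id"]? 510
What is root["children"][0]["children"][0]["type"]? "leaf"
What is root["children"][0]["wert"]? 64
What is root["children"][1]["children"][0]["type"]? "file"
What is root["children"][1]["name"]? "node_235"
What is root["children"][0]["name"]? "node_510"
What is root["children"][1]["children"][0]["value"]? 59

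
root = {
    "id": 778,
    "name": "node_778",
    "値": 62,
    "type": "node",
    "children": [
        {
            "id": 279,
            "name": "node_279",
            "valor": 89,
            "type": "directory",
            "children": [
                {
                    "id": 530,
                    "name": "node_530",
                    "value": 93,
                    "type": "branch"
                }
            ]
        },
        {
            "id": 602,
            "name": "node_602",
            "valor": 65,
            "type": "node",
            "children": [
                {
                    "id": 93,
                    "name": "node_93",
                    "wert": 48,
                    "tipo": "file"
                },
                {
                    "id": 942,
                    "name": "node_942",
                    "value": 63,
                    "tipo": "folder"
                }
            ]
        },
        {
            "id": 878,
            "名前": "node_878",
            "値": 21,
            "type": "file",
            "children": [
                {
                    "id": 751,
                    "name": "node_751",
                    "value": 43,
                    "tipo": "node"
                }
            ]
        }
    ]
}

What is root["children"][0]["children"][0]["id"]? 530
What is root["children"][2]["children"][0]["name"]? "node_751"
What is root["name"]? "node_778"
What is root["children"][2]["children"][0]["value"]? 43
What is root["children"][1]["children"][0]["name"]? "node_93"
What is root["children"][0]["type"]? "directory"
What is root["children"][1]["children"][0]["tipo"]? "file"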